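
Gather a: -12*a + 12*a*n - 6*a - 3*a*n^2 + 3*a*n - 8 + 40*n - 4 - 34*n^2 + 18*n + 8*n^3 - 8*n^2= a*(-3*n^2 + 15*n - 18) + 8*n^3 - 42*n^2 + 58*n - 12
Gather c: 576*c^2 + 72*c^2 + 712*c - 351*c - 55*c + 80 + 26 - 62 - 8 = 648*c^2 + 306*c + 36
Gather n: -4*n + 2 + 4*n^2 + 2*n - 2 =4*n^2 - 2*n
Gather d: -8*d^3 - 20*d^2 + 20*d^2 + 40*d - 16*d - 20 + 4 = -8*d^3 + 24*d - 16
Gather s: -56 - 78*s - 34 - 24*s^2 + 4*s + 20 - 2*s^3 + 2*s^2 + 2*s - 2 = -2*s^3 - 22*s^2 - 72*s - 72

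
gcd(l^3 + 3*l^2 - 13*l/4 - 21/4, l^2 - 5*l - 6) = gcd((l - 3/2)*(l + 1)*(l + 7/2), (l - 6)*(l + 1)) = l + 1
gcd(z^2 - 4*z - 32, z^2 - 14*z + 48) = z - 8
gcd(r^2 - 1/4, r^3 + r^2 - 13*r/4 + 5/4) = r - 1/2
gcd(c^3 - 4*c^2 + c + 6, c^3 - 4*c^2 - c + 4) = c + 1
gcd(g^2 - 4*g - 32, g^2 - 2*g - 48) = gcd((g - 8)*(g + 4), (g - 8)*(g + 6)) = g - 8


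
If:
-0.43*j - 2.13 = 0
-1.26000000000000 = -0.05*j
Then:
No Solution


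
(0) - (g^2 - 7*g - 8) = -g^2 + 7*g + 8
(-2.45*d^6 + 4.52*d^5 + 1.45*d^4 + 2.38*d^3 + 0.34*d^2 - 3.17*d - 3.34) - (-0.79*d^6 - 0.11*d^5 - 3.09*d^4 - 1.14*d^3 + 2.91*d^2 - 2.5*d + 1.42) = -1.66*d^6 + 4.63*d^5 + 4.54*d^4 + 3.52*d^3 - 2.57*d^2 - 0.67*d - 4.76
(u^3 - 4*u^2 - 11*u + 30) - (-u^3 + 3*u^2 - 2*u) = 2*u^3 - 7*u^2 - 9*u + 30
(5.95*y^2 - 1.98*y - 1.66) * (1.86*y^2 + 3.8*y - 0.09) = 11.067*y^4 + 18.9272*y^3 - 11.1471*y^2 - 6.1298*y + 0.1494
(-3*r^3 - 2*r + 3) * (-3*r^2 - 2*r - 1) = 9*r^5 + 6*r^4 + 9*r^3 - 5*r^2 - 4*r - 3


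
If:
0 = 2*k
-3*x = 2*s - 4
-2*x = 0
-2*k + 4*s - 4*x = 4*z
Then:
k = 0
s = 2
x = 0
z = 2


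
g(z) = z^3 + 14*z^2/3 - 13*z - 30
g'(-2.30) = -18.60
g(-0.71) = -18.78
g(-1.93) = 5.28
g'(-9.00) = 146.00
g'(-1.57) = -20.26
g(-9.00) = -264.00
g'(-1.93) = -19.84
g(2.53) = -16.82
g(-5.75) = 8.93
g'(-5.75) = 32.52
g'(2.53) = 29.82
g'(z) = 3*z^2 + 28*z/3 - 13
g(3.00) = 0.00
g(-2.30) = 12.42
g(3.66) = 33.96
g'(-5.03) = 15.96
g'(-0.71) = -18.11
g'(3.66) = 61.35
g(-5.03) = 26.20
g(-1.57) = -1.96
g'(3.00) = 42.00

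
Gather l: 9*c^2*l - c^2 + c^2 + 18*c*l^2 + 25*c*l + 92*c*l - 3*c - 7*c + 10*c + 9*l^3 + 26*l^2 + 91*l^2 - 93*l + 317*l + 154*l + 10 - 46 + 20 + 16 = 9*l^3 + l^2*(18*c + 117) + l*(9*c^2 + 117*c + 378)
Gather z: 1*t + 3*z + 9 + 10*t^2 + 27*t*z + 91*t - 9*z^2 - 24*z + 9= 10*t^2 + 92*t - 9*z^2 + z*(27*t - 21) + 18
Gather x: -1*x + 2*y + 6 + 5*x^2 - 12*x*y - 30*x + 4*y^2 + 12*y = 5*x^2 + x*(-12*y - 31) + 4*y^2 + 14*y + 6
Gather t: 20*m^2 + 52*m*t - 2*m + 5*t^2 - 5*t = 20*m^2 - 2*m + 5*t^2 + t*(52*m - 5)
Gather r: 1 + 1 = 2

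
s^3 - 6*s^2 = s^2*(s - 6)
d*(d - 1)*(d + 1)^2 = d^4 + d^3 - d^2 - d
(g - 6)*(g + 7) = g^2 + g - 42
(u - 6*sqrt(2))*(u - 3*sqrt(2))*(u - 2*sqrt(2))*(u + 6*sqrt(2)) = u^4 - 5*sqrt(2)*u^3 - 60*u^2 + 360*sqrt(2)*u - 864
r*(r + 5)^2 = r^3 + 10*r^2 + 25*r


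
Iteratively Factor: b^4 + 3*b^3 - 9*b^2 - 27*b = (b + 3)*(b^3 - 9*b) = (b - 3)*(b + 3)*(b^2 + 3*b) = b*(b - 3)*(b + 3)*(b + 3)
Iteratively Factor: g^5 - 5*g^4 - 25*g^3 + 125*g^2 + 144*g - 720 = (g + 3)*(g^4 - 8*g^3 - g^2 + 128*g - 240) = (g - 4)*(g + 3)*(g^3 - 4*g^2 - 17*g + 60) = (g - 5)*(g - 4)*(g + 3)*(g^2 + g - 12) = (g - 5)*(g - 4)*(g + 3)*(g + 4)*(g - 3)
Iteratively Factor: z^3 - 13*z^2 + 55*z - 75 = (z - 5)*(z^2 - 8*z + 15) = (z - 5)*(z - 3)*(z - 5)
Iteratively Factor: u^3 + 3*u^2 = (u)*(u^2 + 3*u) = u*(u + 3)*(u)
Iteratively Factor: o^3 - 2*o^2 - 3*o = (o - 3)*(o^2 + o) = o*(o - 3)*(o + 1)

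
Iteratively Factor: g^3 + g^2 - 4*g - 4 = (g + 2)*(g^2 - g - 2) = (g - 2)*(g + 2)*(g + 1)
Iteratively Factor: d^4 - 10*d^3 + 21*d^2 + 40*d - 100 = (d - 5)*(d^3 - 5*d^2 - 4*d + 20) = (d - 5)*(d - 2)*(d^2 - 3*d - 10) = (d - 5)*(d - 2)*(d + 2)*(d - 5)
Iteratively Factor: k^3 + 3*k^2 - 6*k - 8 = (k - 2)*(k^2 + 5*k + 4) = (k - 2)*(k + 4)*(k + 1)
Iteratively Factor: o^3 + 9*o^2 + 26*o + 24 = (o + 4)*(o^2 + 5*o + 6) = (o + 3)*(o + 4)*(o + 2)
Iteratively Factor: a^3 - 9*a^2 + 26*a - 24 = (a - 3)*(a^2 - 6*a + 8) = (a - 3)*(a - 2)*(a - 4)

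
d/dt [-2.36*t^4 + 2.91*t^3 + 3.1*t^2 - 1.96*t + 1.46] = -9.44*t^3 + 8.73*t^2 + 6.2*t - 1.96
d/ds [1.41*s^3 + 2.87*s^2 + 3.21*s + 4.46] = 4.23*s^2 + 5.74*s + 3.21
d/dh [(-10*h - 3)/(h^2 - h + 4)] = (-10*h^2 + 10*h + (2*h - 1)*(10*h + 3) - 40)/(h^2 - h + 4)^2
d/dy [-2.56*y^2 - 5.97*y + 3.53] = -5.12*y - 5.97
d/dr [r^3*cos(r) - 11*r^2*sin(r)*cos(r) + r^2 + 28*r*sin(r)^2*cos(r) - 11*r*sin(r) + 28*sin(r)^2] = -r^3*sin(r) + 3*r^2*cos(r) - 11*r^2*cos(2*r) - 7*r*sin(r) - 11*r*sin(2*r) + 21*r*sin(3*r) - 11*r*cos(r) + 2*r - 11*sin(r) + 28*sin(2*r) + 7*cos(r) - 7*cos(3*r)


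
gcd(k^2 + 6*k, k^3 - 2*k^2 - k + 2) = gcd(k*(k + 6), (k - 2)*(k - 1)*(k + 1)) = 1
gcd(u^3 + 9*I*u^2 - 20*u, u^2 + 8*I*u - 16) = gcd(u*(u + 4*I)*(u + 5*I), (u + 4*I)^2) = u + 4*I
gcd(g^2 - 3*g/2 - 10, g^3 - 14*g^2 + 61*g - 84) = g - 4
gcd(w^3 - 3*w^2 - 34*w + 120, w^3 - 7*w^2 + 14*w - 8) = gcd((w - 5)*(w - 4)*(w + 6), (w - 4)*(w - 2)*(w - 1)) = w - 4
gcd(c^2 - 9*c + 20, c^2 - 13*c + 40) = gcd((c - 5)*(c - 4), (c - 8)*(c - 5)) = c - 5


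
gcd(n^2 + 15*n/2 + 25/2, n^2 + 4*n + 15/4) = n + 5/2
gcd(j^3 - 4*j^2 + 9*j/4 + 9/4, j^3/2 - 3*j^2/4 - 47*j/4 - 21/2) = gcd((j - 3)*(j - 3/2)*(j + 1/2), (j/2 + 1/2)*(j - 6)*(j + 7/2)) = 1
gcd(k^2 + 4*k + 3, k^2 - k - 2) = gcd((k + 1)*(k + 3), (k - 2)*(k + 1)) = k + 1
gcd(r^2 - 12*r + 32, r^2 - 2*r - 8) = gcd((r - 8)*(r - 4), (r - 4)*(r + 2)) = r - 4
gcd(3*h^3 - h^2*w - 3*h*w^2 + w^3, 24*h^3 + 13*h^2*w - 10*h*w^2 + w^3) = -3*h^2 - 2*h*w + w^2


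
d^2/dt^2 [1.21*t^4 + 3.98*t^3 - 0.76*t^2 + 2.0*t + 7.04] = 14.52*t^2 + 23.88*t - 1.52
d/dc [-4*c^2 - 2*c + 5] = -8*c - 2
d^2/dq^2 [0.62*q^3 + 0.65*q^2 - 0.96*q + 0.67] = 3.72*q + 1.3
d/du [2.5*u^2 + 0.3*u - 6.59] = 5.0*u + 0.3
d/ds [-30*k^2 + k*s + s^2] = k + 2*s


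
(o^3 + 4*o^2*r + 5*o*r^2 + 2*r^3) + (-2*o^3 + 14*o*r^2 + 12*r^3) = -o^3 + 4*o^2*r + 19*o*r^2 + 14*r^3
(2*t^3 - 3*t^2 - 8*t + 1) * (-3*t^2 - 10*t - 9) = -6*t^5 - 11*t^4 + 36*t^3 + 104*t^2 + 62*t - 9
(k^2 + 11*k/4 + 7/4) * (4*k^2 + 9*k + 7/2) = 4*k^4 + 20*k^3 + 141*k^2/4 + 203*k/8 + 49/8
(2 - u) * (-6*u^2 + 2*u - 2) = 6*u^3 - 14*u^2 + 6*u - 4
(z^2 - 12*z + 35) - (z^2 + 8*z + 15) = 20 - 20*z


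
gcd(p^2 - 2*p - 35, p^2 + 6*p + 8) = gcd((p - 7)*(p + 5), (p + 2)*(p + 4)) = 1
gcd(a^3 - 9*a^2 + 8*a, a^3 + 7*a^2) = a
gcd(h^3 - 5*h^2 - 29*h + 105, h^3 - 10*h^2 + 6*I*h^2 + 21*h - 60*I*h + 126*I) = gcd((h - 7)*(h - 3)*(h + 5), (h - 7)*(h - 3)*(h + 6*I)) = h^2 - 10*h + 21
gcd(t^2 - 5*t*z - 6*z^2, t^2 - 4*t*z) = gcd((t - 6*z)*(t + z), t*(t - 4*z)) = 1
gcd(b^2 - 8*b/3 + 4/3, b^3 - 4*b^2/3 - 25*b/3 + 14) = b - 2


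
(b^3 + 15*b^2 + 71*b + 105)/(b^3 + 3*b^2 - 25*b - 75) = (b + 7)/(b - 5)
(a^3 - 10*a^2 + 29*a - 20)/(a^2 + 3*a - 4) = (a^2 - 9*a + 20)/(a + 4)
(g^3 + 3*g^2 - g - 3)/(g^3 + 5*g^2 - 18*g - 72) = (g^2 - 1)/(g^2 + 2*g - 24)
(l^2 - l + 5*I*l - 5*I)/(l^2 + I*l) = (l^2 - l + 5*I*l - 5*I)/(l*(l + I))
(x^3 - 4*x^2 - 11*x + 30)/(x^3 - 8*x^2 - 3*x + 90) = (x - 2)/(x - 6)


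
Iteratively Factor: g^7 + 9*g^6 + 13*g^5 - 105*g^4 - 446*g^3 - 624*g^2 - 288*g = (g + 3)*(g^6 + 6*g^5 - 5*g^4 - 90*g^3 - 176*g^2 - 96*g) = (g + 3)*(g + 4)*(g^5 + 2*g^4 - 13*g^3 - 38*g^2 - 24*g) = (g + 2)*(g + 3)*(g + 4)*(g^4 - 13*g^2 - 12*g) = (g + 2)*(g + 3)^2*(g + 4)*(g^3 - 3*g^2 - 4*g) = (g - 4)*(g + 2)*(g + 3)^2*(g + 4)*(g^2 + g) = (g - 4)*(g + 1)*(g + 2)*(g + 3)^2*(g + 4)*(g)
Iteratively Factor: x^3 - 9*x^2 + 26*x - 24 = (x - 2)*(x^2 - 7*x + 12) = (x - 4)*(x - 2)*(x - 3)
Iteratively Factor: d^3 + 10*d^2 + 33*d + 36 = (d + 4)*(d^2 + 6*d + 9) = (d + 3)*(d + 4)*(d + 3)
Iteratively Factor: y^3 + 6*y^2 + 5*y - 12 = (y + 4)*(y^2 + 2*y - 3) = (y + 3)*(y + 4)*(y - 1)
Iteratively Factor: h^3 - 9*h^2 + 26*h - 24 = (h - 2)*(h^2 - 7*h + 12) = (h - 3)*(h - 2)*(h - 4)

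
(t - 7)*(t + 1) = t^2 - 6*t - 7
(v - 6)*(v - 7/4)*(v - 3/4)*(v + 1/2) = v^4 - 8*v^3 + 193*v^2/16 + 9*v/32 - 63/16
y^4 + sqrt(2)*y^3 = y^3*(y + sqrt(2))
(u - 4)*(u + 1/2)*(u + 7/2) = u^3 - 57*u/4 - 7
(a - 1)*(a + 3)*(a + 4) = a^3 + 6*a^2 + 5*a - 12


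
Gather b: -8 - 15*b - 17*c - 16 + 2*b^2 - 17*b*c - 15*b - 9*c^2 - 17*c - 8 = 2*b^2 + b*(-17*c - 30) - 9*c^2 - 34*c - 32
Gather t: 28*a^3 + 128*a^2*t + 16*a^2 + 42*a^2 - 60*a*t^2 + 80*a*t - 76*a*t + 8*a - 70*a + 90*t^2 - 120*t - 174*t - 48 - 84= 28*a^3 + 58*a^2 - 62*a + t^2*(90 - 60*a) + t*(128*a^2 + 4*a - 294) - 132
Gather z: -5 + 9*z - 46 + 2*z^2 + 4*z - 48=2*z^2 + 13*z - 99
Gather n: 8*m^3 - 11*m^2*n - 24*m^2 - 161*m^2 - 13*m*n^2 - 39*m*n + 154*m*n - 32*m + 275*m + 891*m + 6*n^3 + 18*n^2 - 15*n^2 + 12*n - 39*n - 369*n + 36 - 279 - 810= 8*m^3 - 185*m^2 + 1134*m + 6*n^3 + n^2*(3 - 13*m) + n*(-11*m^2 + 115*m - 396) - 1053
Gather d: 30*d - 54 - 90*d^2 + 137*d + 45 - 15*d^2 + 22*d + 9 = -105*d^2 + 189*d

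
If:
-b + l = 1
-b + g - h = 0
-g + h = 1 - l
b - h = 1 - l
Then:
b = l - 1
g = 3*l - 3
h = 2*l - 2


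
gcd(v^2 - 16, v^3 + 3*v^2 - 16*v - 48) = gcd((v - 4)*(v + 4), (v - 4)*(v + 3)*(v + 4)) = v^2 - 16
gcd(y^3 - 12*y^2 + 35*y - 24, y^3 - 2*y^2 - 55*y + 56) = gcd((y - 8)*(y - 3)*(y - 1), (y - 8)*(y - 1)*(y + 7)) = y^2 - 9*y + 8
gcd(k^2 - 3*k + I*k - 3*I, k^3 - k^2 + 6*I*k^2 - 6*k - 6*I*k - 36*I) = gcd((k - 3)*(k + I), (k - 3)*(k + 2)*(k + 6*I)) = k - 3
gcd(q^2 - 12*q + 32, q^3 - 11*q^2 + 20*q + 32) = q^2 - 12*q + 32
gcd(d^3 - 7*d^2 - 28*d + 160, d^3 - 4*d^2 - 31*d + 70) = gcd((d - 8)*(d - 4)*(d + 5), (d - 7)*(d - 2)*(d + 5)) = d + 5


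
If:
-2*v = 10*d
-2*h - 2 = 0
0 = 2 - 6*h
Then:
No Solution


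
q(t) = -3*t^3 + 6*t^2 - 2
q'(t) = -9*t^2 + 12*t = 3*t*(4 - 3*t)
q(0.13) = -1.91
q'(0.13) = 1.41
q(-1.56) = 23.99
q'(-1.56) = -40.62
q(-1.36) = 16.64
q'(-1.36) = -32.97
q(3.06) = -31.78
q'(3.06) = -47.55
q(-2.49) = 81.52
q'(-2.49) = -85.68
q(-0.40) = -0.85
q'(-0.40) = -6.24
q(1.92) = -1.12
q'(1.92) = -10.14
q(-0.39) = -0.91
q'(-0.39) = -6.05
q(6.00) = -434.00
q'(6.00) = -252.00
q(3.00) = -29.00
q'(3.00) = -45.00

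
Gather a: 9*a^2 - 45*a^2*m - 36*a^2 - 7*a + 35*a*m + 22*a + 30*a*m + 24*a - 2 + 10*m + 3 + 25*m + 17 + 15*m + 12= a^2*(-45*m - 27) + a*(65*m + 39) + 50*m + 30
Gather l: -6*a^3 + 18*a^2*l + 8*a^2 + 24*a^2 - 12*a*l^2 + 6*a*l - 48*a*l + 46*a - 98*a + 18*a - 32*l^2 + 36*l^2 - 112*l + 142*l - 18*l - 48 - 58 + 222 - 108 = -6*a^3 + 32*a^2 - 34*a + l^2*(4 - 12*a) + l*(18*a^2 - 42*a + 12) + 8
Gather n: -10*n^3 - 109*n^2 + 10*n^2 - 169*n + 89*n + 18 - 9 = -10*n^3 - 99*n^2 - 80*n + 9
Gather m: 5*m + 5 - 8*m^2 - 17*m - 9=-8*m^2 - 12*m - 4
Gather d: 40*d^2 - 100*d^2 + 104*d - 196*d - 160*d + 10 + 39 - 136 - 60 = -60*d^2 - 252*d - 147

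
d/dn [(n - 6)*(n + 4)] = 2*n - 2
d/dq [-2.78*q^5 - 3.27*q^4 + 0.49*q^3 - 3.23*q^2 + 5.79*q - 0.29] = -13.9*q^4 - 13.08*q^3 + 1.47*q^2 - 6.46*q + 5.79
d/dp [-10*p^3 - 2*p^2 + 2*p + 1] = -30*p^2 - 4*p + 2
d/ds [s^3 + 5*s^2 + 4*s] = 3*s^2 + 10*s + 4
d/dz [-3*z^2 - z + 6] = -6*z - 1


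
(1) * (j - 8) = j - 8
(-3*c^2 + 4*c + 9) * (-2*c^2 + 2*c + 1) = 6*c^4 - 14*c^3 - 13*c^2 + 22*c + 9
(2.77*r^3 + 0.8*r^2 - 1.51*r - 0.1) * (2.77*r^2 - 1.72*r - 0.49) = 7.6729*r^5 - 2.5484*r^4 - 6.916*r^3 + 1.9282*r^2 + 0.9119*r + 0.049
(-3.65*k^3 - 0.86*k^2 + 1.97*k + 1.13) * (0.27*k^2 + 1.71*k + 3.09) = -0.9855*k^5 - 6.4737*k^4 - 12.2172*k^3 + 1.0164*k^2 + 8.0196*k + 3.4917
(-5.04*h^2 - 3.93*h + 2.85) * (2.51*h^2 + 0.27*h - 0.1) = -12.6504*h^4 - 11.2251*h^3 + 6.5964*h^2 + 1.1625*h - 0.285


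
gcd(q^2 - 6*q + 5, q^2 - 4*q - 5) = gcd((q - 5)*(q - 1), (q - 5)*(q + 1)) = q - 5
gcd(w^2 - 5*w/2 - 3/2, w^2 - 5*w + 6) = w - 3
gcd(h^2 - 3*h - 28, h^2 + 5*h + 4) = h + 4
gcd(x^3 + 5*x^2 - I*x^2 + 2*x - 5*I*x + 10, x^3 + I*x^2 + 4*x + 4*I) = x^2 - I*x + 2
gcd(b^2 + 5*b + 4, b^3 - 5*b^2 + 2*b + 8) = b + 1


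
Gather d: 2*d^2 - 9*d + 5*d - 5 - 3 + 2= 2*d^2 - 4*d - 6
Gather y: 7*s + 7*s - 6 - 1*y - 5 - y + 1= 14*s - 2*y - 10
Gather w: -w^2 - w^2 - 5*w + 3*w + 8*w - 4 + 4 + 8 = -2*w^2 + 6*w + 8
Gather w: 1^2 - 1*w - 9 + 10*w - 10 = 9*w - 18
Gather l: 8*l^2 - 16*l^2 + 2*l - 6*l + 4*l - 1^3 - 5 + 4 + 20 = 18 - 8*l^2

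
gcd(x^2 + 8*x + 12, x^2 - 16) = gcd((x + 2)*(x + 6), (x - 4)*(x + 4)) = 1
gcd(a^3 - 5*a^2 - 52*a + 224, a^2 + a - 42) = a + 7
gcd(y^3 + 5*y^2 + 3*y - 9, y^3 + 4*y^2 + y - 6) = y^2 + 2*y - 3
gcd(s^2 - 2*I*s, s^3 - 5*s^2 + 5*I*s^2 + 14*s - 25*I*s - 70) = s - 2*I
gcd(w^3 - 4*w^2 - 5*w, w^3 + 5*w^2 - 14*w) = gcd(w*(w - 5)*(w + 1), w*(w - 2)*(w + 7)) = w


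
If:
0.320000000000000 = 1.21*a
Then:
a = 0.26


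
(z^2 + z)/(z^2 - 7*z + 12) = z*(z + 1)/(z^2 - 7*z + 12)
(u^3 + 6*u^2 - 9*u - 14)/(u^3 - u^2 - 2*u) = (u + 7)/u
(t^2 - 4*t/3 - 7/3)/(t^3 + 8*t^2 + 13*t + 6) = (t - 7/3)/(t^2 + 7*t + 6)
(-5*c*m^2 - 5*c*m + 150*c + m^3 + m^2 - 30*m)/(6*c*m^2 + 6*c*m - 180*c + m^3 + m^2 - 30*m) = (-5*c + m)/(6*c + m)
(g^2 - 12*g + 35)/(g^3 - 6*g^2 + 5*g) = (g - 7)/(g*(g - 1))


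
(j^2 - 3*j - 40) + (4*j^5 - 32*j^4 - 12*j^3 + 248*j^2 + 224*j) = 4*j^5 - 32*j^4 - 12*j^3 + 249*j^2 + 221*j - 40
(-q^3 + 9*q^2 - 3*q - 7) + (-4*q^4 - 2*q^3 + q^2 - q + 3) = -4*q^4 - 3*q^3 + 10*q^2 - 4*q - 4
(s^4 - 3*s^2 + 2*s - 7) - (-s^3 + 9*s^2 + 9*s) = s^4 + s^3 - 12*s^2 - 7*s - 7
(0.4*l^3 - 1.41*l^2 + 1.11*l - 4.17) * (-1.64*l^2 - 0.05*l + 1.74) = -0.656*l^5 + 2.2924*l^4 - 1.0539*l^3 + 4.3299*l^2 + 2.1399*l - 7.2558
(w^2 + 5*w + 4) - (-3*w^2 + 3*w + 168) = 4*w^2 + 2*w - 164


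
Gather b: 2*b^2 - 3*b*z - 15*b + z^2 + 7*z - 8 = 2*b^2 + b*(-3*z - 15) + z^2 + 7*z - 8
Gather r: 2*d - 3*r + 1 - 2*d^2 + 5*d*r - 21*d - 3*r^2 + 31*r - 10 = -2*d^2 - 19*d - 3*r^2 + r*(5*d + 28) - 9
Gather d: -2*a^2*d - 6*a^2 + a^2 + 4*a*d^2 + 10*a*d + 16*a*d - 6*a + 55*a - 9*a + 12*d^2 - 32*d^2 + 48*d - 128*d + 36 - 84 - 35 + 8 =-5*a^2 + 40*a + d^2*(4*a - 20) + d*(-2*a^2 + 26*a - 80) - 75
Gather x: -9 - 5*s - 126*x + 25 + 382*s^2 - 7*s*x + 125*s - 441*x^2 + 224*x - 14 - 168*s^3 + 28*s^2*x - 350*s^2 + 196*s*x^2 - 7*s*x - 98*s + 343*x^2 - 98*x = -168*s^3 + 32*s^2 + 22*s + x^2*(196*s - 98) + x*(28*s^2 - 14*s) + 2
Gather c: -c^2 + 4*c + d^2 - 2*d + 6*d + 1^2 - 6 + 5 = -c^2 + 4*c + d^2 + 4*d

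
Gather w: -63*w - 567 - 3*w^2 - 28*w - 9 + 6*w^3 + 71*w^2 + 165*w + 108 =6*w^3 + 68*w^2 + 74*w - 468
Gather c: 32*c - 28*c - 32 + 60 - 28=4*c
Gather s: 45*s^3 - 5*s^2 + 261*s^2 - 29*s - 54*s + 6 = 45*s^3 + 256*s^2 - 83*s + 6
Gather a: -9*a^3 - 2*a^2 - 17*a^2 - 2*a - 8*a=-9*a^3 - 19*a^2 - 10*a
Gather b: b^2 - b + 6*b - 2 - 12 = b^2 + 5*b - 14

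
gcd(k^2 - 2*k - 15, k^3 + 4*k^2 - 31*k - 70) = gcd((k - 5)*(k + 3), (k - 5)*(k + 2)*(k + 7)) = k - 5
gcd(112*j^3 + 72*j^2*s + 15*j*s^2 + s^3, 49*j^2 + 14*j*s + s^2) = 7*j + s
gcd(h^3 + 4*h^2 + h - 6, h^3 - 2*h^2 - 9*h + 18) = h + 3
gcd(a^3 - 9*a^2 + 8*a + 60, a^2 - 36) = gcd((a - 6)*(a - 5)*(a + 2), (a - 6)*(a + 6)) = a - 6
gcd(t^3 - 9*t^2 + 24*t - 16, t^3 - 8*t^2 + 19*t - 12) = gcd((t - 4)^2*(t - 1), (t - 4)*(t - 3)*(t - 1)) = t^2 - 5*t + 4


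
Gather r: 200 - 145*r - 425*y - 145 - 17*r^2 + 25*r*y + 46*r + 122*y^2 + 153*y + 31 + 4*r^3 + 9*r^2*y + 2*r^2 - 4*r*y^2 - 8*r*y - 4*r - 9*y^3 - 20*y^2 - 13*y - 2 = 4*r^3 + r^2*(9*y - 15) + r*(-4*y^2 + 17*y - 103) - 9*y^3 + 102*y^2 - 285*y + 84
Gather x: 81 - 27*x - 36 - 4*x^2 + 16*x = -4*x^2 - 11*x + 45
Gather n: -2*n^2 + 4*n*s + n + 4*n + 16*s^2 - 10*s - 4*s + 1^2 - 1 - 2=-2*n^2 + n*(4*s + 5) + 16*s^2 - 14*s - 2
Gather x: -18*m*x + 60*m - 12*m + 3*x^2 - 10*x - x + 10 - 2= 48*m + 3*x^2 + x*(-18*m - 11) + 8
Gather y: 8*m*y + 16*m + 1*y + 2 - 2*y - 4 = 16*m + y*(8*m - 1) - 2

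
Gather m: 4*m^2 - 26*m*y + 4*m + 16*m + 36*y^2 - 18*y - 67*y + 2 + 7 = 4*m^2 + m*(20 - 26*y) + 36*y^2 - 85*y + 9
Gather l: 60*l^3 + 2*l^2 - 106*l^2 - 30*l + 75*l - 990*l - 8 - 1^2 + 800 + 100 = 60*l^3 - 104*l^2 - 945*l + 891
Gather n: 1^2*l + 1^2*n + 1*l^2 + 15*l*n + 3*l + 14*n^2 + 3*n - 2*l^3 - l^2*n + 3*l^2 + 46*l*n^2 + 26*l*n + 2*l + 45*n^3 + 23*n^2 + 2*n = -2*l^3 + 4*l^2 + 6*l + 45*n^3 + n^2*(46*l + 37) + n*(-l^2 + 41*l + 6)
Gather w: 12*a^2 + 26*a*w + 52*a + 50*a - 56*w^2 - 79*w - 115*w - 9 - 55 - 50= 12*a^2 + 102*a - 56*w^2 + w*(26*a - 194) - 114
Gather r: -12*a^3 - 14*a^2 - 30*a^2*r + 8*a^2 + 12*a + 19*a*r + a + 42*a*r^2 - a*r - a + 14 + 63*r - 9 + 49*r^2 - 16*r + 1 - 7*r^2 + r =-12*a^3 - 6*a^2 + 12*a + r^2*(42*a + 42) + r*(-30*a^2 + 18*a + 48) + 6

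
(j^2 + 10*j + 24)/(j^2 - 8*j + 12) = (j^2 + 10*j + 24)/(j^2 - 8*j + 12)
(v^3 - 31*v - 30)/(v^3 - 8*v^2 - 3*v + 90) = (v^2 + 6*v + 5)/(v^2 - 2*v - 15)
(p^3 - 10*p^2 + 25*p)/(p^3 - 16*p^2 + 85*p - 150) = p/(p - 6)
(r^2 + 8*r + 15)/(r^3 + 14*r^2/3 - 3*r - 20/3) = 3*(r + 3)/(3*r^2 - r - 4)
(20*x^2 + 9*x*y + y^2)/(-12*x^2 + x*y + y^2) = (-5*x - y)/(3*x - y)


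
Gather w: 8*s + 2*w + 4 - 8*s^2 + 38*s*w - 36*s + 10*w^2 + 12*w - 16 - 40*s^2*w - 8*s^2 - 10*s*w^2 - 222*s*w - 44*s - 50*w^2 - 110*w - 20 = -16*s^2 - 72*s + w^2*(-10*s - 40) + w*(-40*s^2 - 184*s - 96) - 32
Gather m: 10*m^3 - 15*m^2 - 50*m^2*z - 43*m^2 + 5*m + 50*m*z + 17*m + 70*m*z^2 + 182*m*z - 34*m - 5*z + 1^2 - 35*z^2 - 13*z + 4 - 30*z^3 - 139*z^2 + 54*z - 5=10*m^3 + m^2*(-50*z - 58) + m*(70*z^2 + 232*z - 12) - 30*z^3 - 174*z^2 + 36*z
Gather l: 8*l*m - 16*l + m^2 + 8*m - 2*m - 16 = l*(8*m - 16) + m^2 + 6*m - 16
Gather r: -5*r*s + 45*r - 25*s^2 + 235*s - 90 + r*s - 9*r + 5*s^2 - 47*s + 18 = r*(36 - 4*s) - 20*s^2 + 188*s - 72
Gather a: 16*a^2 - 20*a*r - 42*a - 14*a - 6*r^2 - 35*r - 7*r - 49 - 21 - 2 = 16*a^2 + a*(-20*r - 56) - 6*r^2 - 42*r - 72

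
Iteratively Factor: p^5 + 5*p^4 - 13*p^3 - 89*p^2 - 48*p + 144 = (p - 4)*(p^4 + 9*p^3 + 23*p^2 + 3*p - 36) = (p - 4)*(p + 3)*(p^3 + 6*p^2 + 5*p - 12) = (p - 4)*(p + 3)^2*(p^2 + 3*p - 4) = (p - 4)*(p + 3)^2*(p + 4)*(p - 1)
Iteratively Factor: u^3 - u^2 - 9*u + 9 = (u + 3)*(u^2 - 4*u + 3) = (u - 3)*(u + 3)*(u - 1)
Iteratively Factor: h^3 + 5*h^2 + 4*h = (h + 4)*(h^2 + h) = h*(h + 4)*(h + 1)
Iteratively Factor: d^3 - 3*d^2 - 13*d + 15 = (d - 1)*(d^2 - 2*d - 15) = (d - 5)*(d - 1)*(d + 3)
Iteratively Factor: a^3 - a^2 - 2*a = (a + 1)*(a^2 - 2*a) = a*(a + 1)*(a - 2)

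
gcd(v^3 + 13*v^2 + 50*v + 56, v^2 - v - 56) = v + 7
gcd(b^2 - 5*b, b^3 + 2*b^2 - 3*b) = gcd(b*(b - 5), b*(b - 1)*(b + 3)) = b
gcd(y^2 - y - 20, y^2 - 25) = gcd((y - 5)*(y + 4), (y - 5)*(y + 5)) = y - 5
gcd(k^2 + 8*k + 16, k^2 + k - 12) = k + 4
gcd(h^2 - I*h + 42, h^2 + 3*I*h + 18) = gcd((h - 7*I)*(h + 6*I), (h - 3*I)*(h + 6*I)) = h + 6*I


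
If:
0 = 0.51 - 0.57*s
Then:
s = 0.89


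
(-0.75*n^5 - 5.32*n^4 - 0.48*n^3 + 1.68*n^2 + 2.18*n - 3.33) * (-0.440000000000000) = 0.33*n^5 + 2.3408*n^4 + 0.2112*n^3 - 0.7392*n^2 - 0.9592*n + 1.4652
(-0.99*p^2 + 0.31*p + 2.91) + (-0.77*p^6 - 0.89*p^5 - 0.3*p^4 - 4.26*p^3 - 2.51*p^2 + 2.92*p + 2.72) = -0.77*p^6 - 0.89*p^5 - 0.3*p^4 - 4.26*p^3 - 3.5*p^2 + 3.23*p + 5.63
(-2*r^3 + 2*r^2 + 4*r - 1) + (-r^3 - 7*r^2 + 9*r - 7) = -3*r^3 - 5*r^2 + 13*r - 8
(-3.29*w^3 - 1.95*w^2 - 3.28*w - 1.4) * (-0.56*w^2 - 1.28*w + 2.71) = 1.8424*w^5 + 5.3032*w^4 - 4.5831*w^3 - 0.3021*w^2 - 7.0968*w - 3.794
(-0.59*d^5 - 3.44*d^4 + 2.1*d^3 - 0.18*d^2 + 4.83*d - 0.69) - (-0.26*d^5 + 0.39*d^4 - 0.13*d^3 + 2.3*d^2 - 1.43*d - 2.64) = -0.33*d^5 - 3.83*d^4 + 2.23*d^3 - 2.48*d^2 + 6.26*d + 1.95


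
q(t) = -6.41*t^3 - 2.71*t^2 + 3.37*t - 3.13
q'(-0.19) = 3.71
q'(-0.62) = -0.66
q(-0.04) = -3.27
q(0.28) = -2.54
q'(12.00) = -2830.79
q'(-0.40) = 2.46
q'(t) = -19.23*t^2 - 5.42*t + 3.37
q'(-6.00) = -656.39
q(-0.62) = -4.73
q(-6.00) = 1263.65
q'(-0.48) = 1.54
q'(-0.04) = 3.56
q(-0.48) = -4.66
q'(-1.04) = -11.79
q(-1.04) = -2.36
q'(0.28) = 0.34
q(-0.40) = -4.50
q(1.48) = -24.86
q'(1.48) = -46.77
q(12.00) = -11429.41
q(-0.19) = -3.82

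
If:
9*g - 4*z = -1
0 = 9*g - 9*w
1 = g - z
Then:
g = -1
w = -1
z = -2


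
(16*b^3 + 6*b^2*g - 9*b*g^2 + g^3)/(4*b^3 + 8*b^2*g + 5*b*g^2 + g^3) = (16*b^2 - 10*b*g + g^2)/(4*b^2 + 4*b*g + g^2)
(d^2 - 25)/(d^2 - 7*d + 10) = (d + 5)/(d - 2)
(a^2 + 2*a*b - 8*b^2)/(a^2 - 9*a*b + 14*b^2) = (a + 4*b)/(a - 7*b)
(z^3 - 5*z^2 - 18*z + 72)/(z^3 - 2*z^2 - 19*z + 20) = (z^2 - 9*z + 18)/(z^2 - 6*z + 5)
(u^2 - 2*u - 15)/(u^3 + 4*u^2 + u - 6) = (u - 5)/(u^2 + u - 2)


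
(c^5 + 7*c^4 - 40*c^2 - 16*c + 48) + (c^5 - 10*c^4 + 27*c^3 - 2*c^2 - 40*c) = 2*c^5 - 3*c^4 + 27*c^3 - 42*c^2 - 56*c + 48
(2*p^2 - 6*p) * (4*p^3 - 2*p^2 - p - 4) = 8*p^5 - 28*p^4 + 10*p^3 - 2*p^2 + 24*p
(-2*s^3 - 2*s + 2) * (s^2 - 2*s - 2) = -2*s^5 + 4*s^4 + 2*s^3 + 6*s^2 - 4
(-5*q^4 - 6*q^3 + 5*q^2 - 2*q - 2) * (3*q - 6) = -15*q^5 + 12*q^4 + 51*q^3 - 36*q^2 + 6*q + 12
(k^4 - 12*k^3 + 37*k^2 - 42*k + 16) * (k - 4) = k^5 - 16*k^4 + 85*k^3 - 190*k^2 + 184*k - 64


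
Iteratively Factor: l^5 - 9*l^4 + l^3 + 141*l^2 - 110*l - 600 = (l - 4)*(l^4 - 5*l^3 - 19*l^2 + 65*l + 150) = (l - 5)*(l - 4)*(l^3 - 19*l - 30) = (l - 5)*(l - 4)*(l + 3)*(l^2 - 3*l - 10) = (l - 5)^2*(l - 4)*(l + 3)*(l + 2)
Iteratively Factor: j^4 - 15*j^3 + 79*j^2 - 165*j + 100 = (j - 5)*(j^3 - 10*j^2 + 29*j - 20) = (j - 5)*(j - 4)*(j^2 - 6*j + 5) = (j - 5)^2*(j - 4)*(j - 1)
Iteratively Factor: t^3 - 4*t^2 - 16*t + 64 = (t - 4)*(t^2 - 16) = (t - 4)*(t + 4)*(t - 4)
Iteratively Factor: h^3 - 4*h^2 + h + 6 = (h + 1)*(h^2 - 5*h + 6) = (h - 3)*(h + 1)*(h - 2)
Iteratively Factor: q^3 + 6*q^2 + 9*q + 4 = (q + 1)*(q^2 + 5*q + 4) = (q + 1)^2*(q + 4)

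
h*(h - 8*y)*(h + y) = h^3 - 7*h^2*y - 8*h*y^2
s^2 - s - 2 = (s - 2)*(s + 1)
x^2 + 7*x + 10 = (x + 2)*(x + 5)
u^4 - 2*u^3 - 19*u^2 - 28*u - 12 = (u - 6)*(u + 1)^2*(u + 2)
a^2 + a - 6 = (a - 2)*(a + 3)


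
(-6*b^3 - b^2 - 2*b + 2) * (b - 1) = -6*b^4 + 5*b^3 - b^2 + 4*b - 2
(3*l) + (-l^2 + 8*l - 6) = -l^2 + 11*l - 6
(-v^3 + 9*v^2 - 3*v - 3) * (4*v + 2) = -4*v^4 + 34*v^3 + 6*v^2 - 18*v - 6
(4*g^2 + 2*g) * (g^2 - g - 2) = 4*g^4 - 2*g^3 - 10*g^2 - 4*g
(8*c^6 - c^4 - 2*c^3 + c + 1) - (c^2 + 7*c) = 8*c^6 - c^4 - 2*c^3 - c^2 - 6*c + 1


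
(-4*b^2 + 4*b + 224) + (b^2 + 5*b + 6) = -3*b^2 + 9*b + 230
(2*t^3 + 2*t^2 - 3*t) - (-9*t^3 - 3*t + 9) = 11*t^3 + 2*t^2 - 9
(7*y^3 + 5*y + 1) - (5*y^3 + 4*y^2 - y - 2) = 2*y^3 - 4*y^2 + 6*y + 3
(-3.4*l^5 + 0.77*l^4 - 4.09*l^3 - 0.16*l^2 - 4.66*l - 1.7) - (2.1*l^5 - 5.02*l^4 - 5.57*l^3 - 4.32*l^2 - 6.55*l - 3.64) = -5.5*l^5 + 5.79*l^4 + 1.48*l^3 + 4.16*l^2 + 1.89*l + 1.94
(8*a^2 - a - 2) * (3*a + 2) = 24*a^3 + 13*a^2 - 8*a - 4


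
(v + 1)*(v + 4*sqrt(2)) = v^2 + v + 4*sqrt(2)*v + 4*sqrt(2)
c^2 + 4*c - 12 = (c - 2)*(c + 6)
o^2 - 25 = (o - 5)*(o + 5)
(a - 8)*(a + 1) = a^2 - 7*a - 8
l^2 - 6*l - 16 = (l - 8)*(l + 2)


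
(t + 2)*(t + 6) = t^2 + 8*t + 12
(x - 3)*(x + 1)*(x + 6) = x^3 + 4*x^2 - 15*x - 18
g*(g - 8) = g^2 - 8*g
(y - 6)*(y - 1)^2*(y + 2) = y^4 - 6*y^3 - 3*y^2 + 20*y - 12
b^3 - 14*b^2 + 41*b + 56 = (b - 8)*(b - 7)*(b + 1)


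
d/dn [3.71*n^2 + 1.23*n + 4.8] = 7.42*n + 1.23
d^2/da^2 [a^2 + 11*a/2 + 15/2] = 2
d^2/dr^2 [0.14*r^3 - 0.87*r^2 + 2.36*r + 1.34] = 0.84*r - 1.74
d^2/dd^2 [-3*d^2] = -6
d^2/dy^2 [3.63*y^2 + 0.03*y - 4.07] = 7.26000000000000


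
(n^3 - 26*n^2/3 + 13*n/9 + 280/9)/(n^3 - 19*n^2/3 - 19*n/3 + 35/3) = (3*n^2 - 31*n + 56)/(3*(n^2 - 8*n + 7))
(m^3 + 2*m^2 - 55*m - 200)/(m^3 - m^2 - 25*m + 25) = (m^2 - 3*m - 40)/(m^2 - 6*m + 5)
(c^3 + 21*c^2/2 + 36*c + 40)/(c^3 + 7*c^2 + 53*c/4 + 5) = 2*(c + 4)/(2*c + 1)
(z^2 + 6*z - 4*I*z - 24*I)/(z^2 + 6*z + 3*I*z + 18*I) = (z - 4*I)/(z + 3*I)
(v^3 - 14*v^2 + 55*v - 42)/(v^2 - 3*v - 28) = (v^2 - 7*v + 6)/(v + 4)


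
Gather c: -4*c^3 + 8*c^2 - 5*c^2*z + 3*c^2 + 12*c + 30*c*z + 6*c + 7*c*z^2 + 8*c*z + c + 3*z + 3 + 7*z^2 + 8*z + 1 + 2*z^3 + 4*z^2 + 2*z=-4*c^3 + c^2*(11 - 5*z) + c*(7*z^2 + 38*z + 19) + 2*z^3 + 11*z^2 + 13*z + 4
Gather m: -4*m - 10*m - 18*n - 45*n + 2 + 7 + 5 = -14*m - 63*n + 14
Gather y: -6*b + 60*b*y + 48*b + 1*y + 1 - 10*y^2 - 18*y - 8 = 42*b - 10*y^2 + y*(60*b - 17) - 7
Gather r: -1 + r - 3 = r - 4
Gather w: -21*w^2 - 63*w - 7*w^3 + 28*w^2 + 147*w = -7*w^3 + 7*w^2 + 84*w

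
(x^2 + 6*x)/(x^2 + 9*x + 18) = x/(x + 3)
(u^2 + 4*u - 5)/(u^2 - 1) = (u + 5)/(u + 1)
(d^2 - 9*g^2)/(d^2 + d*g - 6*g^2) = (d - 3*g)/(d - 2*g)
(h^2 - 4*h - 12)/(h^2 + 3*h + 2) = (h - 6)/(h + 1)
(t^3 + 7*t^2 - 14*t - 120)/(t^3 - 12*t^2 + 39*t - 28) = (t^2 + 11*t + 30)/(t^2 - 8*t + 7)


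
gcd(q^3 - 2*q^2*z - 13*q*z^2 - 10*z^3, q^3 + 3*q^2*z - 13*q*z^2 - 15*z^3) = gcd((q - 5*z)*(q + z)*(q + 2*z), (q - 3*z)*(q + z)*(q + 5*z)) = q + z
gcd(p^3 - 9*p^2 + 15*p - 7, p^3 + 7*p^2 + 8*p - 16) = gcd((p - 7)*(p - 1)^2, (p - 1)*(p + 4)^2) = p - 1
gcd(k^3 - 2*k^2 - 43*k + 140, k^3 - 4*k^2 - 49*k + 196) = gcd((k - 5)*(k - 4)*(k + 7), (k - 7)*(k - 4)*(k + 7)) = k^2 + 3*k - 28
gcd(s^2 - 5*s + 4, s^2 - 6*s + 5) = s - 1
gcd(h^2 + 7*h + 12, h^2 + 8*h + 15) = h + 3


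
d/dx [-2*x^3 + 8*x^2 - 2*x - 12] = -6*x^2 + 16*x - 2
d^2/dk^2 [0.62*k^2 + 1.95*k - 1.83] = 1.24000000000000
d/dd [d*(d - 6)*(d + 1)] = 3*d^2 - 10*d - 6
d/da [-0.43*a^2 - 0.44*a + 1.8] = -0.86*a - 0.44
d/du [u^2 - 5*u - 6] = 2*u - 5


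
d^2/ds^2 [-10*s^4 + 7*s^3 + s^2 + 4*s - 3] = -120*s^2 + 42*s + 2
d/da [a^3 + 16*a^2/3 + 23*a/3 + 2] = 3*a^2 + 32*a/3 + 23/3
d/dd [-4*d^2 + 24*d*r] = -8*d + 24*r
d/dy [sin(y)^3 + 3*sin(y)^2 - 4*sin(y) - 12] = (3*sin(y)^2 + 6*sin(y) - 4)*cos(y)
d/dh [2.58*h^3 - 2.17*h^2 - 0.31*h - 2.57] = 7.74*h^2 - 4.34*h - 0.31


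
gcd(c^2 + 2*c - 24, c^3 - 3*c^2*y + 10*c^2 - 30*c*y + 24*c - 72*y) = c + 6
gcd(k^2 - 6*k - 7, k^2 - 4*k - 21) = k - 7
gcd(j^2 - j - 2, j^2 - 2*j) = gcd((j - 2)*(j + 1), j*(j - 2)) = j - 2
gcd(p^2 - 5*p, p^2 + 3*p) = p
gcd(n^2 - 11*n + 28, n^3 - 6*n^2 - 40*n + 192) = n - 4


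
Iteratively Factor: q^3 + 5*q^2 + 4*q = (q + 1)*(q^2 + 4*q) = (q + 1)*(q + 4)*(q)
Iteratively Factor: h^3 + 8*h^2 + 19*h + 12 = (h + 4)*(h^2 + 4*h + 3) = (h + 1)*(h + 4)*(h + 3)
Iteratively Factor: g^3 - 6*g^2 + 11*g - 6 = (g - 1)*(g^2 - 5*g + 6) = (g - 2)*(g - 1)*(g - 3)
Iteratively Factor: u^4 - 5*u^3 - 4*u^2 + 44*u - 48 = (u - 2)*(u^3 - 3*u^2 - 10*u + 24) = (u - 2)*(u + 3)*(u^2 - 6*u + 8) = (u - 2)^2*(u + 3)*(u - 4)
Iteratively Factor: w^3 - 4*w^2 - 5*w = (w + 1)*(w^2 - 5*w) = w*(w + 1)*(w - 5)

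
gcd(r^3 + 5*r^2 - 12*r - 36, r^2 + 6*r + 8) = r + 2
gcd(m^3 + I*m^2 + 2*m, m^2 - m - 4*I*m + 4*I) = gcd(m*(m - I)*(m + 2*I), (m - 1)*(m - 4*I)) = 1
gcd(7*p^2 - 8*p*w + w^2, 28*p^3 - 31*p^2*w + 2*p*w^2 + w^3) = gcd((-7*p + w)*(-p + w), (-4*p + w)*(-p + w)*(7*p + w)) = p - w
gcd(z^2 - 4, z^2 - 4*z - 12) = z + 2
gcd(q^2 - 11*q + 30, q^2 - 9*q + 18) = q - 6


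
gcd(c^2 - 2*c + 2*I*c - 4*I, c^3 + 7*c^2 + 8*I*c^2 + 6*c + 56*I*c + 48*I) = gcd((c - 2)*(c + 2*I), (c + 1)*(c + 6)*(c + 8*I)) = 1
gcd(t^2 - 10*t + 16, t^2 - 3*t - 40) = t - 8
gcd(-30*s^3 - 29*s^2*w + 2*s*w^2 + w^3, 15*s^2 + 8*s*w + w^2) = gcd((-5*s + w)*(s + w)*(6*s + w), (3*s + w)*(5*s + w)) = 1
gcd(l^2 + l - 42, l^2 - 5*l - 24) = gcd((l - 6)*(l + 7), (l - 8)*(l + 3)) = 1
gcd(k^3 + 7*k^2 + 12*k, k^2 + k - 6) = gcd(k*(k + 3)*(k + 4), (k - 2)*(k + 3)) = k + 3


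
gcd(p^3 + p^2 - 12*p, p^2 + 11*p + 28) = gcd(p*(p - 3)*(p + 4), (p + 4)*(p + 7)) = p + 4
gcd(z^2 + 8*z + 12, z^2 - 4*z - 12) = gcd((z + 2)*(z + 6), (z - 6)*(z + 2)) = z + 2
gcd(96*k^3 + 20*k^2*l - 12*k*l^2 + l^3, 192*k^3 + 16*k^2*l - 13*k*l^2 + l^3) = 8*k - l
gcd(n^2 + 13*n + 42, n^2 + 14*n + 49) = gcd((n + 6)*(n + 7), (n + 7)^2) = n + 7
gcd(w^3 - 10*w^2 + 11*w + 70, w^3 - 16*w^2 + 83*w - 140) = w^2 - 12*w + 35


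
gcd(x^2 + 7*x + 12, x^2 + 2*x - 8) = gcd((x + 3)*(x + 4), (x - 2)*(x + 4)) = x + 4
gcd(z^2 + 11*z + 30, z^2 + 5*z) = z + 5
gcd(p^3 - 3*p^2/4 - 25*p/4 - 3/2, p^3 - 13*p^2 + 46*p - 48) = p - 3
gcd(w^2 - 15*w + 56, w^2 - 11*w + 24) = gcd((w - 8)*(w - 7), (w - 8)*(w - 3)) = w - 8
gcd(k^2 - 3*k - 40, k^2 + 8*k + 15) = k + 5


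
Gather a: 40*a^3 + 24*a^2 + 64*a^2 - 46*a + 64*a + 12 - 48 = 40*a^3 + 88*a^2 + 18*a - 36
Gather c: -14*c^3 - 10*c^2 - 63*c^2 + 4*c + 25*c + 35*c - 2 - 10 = -14*c^3 - 73*c^2 + 64*c - 12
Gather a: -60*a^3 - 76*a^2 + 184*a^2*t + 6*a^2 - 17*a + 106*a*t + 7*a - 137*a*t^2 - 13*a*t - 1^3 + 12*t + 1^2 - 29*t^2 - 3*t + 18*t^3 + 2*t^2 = -60*a^3 + a^2*(184*t - 70) + a*(-137*t^2 + 93*t - 10) + 18*t^3 - 27*t^2 + 9*t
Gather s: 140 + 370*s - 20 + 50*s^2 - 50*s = 50*s^2 + 320*s + 120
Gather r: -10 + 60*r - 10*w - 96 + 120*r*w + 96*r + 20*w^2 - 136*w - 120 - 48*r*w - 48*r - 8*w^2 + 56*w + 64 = r*(72*w + 108) + 12*w^2 - 90*w - 162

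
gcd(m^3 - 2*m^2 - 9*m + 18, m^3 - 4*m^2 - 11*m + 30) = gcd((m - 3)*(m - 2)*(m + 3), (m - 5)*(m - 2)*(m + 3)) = m^2 + m - 6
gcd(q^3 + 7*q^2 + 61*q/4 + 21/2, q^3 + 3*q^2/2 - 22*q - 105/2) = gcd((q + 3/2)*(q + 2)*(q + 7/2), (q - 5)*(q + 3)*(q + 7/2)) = q + 7/2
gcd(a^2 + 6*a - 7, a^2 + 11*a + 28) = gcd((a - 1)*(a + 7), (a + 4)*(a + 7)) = a + 7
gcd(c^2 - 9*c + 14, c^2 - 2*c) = c - 2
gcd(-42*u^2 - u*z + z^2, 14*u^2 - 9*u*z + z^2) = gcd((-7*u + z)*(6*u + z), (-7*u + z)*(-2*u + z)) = -7*u + z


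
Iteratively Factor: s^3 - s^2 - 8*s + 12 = (s - 2)*(s^2 + s - 6) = (s - 2)^2*(s + 3)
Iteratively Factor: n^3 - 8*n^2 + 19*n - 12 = (n - 4)*(n^2 - 4*n + 3) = (n - 4)*(n - 1)*(n - 3)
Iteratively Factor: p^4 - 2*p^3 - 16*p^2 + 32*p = (p - 4)*(p^3 + 2*p^2 - 8*p) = (p - 4)*(p + 4)*(p^2 - 2*p) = (p - 4)*(p - 2)*(p + 4)*(p)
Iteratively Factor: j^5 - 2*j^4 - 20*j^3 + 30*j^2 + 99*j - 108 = (j + 3)*(j^4 - 5*j^3 - 5*j^2 + 45*j - 36) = (j - 3)*(j + 3)*(j^3 - 2*j^2 - 11*j + 12) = (j - 3)*(j + 3)^2*(j^2 - 5*j + 4) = (j - 4)*(j - 3)*(j + 3)^2*(j - 1)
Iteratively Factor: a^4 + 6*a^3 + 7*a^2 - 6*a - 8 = (a + 4)*(a^3 + 2*a^2 - a - 2) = (a + 2)*(a + 4)*(a^2 - 1) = (a - 1)*(a + 2)*(a + 4)*(a + 1)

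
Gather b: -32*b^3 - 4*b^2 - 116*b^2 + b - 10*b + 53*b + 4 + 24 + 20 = -32*b^3 - 120*b^2 + 44*b + 48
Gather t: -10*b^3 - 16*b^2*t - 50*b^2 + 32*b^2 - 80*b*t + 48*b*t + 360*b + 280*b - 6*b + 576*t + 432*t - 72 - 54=-10*b^3 - 18*b^2 + 634*b + t*(-16*b^2 - 32*b + 1008) - 126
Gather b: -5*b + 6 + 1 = 7 - 5*b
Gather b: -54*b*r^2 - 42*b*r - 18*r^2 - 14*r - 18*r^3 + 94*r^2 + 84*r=b*(-54*r^2 - 42*r) - 18*r^3 + 76*r^2 + 70*r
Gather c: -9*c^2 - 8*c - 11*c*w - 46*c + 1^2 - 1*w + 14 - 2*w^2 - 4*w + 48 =-9*c^2 + c*(-11*w - 54) - 2*w^2 - 5*w + 63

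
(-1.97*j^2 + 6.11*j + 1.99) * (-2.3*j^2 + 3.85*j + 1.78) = 4.531*j^4 - 21.6375*j^3 + 15.4399*j^2 + 18.5373*j + 3.5422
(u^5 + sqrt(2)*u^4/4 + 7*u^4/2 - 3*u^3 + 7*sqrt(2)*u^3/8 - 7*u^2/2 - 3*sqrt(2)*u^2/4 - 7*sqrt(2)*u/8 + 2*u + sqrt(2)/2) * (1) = u^5 + sqrt(2)*u^4/4 + 7*u^4/2 - 3*u^3 + 7*sqrt(2)*u^3/8 - 7*u^2/2 - 3*sqrt(2)*u^2/4 - 7*sqrt(2)*u/8 + 2*u + sqrt(2)/2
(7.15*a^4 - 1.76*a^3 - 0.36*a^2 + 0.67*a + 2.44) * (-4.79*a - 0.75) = -34.2485*a^5 + 3.0679*a^4 + 3.0444*a^3 - 2.9393*a^2 - 12.1901*a - 1.83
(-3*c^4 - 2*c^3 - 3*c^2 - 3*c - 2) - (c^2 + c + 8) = -3*c^4 - 2*c^3 - 4*c^2 - 4*c - 10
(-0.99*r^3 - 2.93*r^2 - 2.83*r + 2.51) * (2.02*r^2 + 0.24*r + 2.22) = -1.9998*r^5 - 6.1562*r^4 - 8.6176*r^3 - 2.1136*r^2 - 5.6802*r + 5.5722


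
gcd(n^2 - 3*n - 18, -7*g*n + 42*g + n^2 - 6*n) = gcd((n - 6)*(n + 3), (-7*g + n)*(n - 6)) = n - 6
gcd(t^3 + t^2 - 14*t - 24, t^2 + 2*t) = t + 2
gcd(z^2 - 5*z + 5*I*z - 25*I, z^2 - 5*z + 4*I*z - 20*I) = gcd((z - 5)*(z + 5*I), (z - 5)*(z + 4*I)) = z - 5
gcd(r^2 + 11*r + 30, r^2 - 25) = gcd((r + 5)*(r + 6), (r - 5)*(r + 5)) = r + 5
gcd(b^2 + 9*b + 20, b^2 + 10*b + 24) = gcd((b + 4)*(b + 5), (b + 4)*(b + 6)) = b + 4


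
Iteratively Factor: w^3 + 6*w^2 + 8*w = (w + 2)*(w^2 + 4*w) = (w + 2)*(w + 4)*(w)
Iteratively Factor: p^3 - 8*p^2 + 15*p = (p - 5)*(p^2 - 3*p) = (p - 5)*(p - 3)*(p)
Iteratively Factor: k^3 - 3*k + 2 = (k - 1)*(k^2 + k - 2) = (k - 1)*(k + 2)*(k - 1)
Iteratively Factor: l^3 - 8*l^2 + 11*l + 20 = (l + 1)*(l^2 - 9*l + 20) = (l - 5)*(l + 1)*(l - 4)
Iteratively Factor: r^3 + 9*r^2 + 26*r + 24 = (r + 2)*(r^2 + 7*r + 12) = (r + 2)*(r + 4)*(r + 3)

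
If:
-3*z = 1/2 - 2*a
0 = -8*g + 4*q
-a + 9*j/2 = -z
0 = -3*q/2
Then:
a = 3*z/2 + 1/4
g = 0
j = z/9 + 1/18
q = 0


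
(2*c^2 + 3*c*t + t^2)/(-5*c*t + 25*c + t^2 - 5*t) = (2*c^2 + 3*c*t + t^2)/(-5*c*t + 25*c + t^2 - 5*t)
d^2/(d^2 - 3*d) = d/(d - 3)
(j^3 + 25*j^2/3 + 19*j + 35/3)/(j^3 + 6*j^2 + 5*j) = (j + 7/3)/j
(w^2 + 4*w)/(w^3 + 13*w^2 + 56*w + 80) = w/(w^2 + 9*w + 20)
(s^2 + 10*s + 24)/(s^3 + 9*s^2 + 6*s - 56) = (s + 6)/(s^2 + 5*s - 14)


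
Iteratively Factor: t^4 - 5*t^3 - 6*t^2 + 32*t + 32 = (t + 1)*(t^3 - 6*t^2 + 32) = (t + 1)*(t + 2)*(t^2 - 8*t + 16) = (t - 4)*(t + 1)*(t + 2)*(t - 4)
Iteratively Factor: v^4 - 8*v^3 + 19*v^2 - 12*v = (v)*(v^3 - 8*v^2 + 19*v - 12) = v*(v - 4)*(v^2 - 4*v + 3) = v*(v - 4)*(v - 1)*(v - 3)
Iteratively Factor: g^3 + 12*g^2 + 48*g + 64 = (g + 4)*(g^2 + 8*g + 16) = (g + 4)^2*(g + 4)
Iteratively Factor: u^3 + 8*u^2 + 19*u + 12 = (u + 4)*(u^2 + 4*u + 3) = (u + 3)*(u + 4)*(u + 1)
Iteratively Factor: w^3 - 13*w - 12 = (w + 3)*(w^2 - 3*w - 4) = (w + 1)*(w + 3)*(w - 4)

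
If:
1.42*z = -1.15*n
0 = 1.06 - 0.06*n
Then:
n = 17.67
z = -14.31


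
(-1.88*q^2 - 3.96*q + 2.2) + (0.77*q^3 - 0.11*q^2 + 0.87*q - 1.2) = 0.77*q^3 - 1.99*q^2 - 3.09*q + 1.0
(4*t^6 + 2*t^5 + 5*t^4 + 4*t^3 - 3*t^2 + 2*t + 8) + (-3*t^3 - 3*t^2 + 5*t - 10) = 4*t^6 + 2*t^5 + 5*t^4 + t^3 - 6*t^2 + 7*t - 2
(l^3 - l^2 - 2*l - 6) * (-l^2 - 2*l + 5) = -l^5 - l^4 + 9*l^3 + 5*l^2 + 2*l - 30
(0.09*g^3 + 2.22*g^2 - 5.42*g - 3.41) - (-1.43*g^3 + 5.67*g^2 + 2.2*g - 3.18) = 1.52*g^3 - 3.45*g^2 - 7.62*g - 0.23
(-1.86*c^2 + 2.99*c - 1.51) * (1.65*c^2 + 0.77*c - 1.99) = -3.069*c^4 + 3.5013*c^3 + 3.5122*c^2 - 7.1128*c + 3.0049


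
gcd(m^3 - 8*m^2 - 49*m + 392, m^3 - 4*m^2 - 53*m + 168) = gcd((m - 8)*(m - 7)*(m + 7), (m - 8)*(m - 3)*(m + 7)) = m^2 - m - 56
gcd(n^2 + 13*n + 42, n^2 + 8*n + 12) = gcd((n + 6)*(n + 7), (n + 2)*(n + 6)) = n + 6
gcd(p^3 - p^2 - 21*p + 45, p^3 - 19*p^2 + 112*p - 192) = p - 3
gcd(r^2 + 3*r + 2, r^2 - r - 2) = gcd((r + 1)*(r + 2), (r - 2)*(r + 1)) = r + 1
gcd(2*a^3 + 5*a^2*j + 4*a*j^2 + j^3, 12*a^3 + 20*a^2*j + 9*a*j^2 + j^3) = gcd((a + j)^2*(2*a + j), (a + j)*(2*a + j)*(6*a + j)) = 2*a^2 + 3*a*j + j^2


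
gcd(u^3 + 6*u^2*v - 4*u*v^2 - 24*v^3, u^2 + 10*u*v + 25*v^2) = 1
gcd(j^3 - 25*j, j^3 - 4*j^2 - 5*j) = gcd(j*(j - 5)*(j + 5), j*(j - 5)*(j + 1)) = j^2 - 5*j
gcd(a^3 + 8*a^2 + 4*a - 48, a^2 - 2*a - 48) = a + 6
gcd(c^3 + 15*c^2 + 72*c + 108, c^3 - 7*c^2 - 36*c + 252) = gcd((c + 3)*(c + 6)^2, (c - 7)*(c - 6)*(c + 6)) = c + 6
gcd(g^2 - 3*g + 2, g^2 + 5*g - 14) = g - 2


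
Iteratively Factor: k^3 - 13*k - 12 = (k + 1)*(k^2 - k - 12) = (k + 1)*(k + 3)*(k - 4)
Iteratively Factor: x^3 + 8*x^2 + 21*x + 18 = (x + 3)*(x^2 + 5*x + 6) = (x + 3)^2*(x + 2)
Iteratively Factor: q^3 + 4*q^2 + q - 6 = (q + 2)*(q^2 + 2*q - 3) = (q - 1)*(q + 2)*(q + 3)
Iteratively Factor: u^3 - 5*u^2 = (u)*(u^2 - 5*u) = u*(u - 5)*(u)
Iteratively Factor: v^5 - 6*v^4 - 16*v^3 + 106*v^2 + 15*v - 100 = (v - 5)*(v^4 - v^3 - 21*v^2 + v + 20) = (v - 5)*(v - 1)*(v^3 - 21*v - 20) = (v - 5)*(v - 1)*(v + 1)*(v^2 - v - 20) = (v - 5)*(v - 1)*(v + 1)*(v + 4)*(v - 5)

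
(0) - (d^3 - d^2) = -d^3 + d^2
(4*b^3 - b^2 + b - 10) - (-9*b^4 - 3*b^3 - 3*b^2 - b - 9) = 9*b^4 + 7*b^3 + 2*b^2 + 2*b - 1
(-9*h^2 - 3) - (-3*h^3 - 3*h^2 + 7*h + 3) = 3*h^3 - 6*h^2 - 7*h - 6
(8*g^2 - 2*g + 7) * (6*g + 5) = 48*g^3 + 28*g^2 + 32*g + 35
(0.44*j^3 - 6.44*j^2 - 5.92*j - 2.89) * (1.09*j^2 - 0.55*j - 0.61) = 0.4796*j^5 - 7.2616*j^4 - 3.1792*j^3 + 4.0343*j^2 + 5.2007*j + 1.7629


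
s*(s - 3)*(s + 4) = s^3 + s^2 - 12*s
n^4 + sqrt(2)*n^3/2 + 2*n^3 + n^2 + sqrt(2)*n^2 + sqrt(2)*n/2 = n*(n + 1)^2*(n + sqrt(2)/2)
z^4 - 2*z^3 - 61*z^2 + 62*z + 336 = (z - 8)*(z - 3)*(z + 2)*(z + 7)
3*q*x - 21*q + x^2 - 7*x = (3*q + x)*(x - 7)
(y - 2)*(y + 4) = y^2 + 2*y - 8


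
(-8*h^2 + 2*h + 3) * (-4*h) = 32*h^3 - 8*h^2 - 12*h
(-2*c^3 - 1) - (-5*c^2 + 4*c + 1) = -2*c^3 + 5*c^2 - 4*c - 2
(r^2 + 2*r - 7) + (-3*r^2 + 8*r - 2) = -2*r^2 + 10*r - 9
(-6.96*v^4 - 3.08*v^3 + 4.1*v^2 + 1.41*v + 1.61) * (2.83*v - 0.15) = -19.6968*v^5 - 7.6724*v^4 + 12.065*v^3 + 3.3753*v^2 + 4.3448*v - 0.2415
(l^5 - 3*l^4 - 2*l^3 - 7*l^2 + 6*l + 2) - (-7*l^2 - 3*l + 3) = l^5 - 3*l^4 - 2*l^3 + 9*l - 1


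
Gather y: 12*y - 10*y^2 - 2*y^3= -2*y^3 - 10*y^2 + 12*y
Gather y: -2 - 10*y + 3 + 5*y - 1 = -5*y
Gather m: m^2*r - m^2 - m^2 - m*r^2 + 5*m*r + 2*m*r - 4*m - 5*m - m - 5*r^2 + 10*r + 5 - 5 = m^2*(r - 2) + m*(-r^2 + 7*r - 10) - 5*r^2 + 10*r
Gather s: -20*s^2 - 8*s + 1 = -20*s^2 - 8*s + 1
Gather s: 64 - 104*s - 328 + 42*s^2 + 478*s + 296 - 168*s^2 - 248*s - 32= -126*s^2 + 126*s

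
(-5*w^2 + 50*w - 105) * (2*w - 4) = -10*w^3 + 120*w^2 - 410*w + 420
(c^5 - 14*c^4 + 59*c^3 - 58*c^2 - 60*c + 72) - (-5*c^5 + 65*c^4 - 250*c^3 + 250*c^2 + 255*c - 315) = 6*c^5 - 79*c^4 + 309*c^3 - 308*c^2 - 315*c + 387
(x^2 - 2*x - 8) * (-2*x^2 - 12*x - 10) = -2*x^4 - 8*x^3 + 30*x^2 + 116*x + 80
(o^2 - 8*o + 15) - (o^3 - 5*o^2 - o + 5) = -o^3 + 6*o^2 - 7*o + 10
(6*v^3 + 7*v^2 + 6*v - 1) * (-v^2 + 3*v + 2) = -6*v^5 + 11*v^4 + 27*v^3 + 33*v^2 + 9*v - 2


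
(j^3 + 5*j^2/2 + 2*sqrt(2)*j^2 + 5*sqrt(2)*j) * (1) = j^3 + 5*j^2/2 + 2*sqrt(2)*j^2 + 5*sqrt(2)*j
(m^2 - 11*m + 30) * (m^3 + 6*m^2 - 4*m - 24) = m^5 - 5*m^4 - 40*m^3 + 200*m^2 + 144*m - 720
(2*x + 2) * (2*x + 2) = 4*x^2 + 8*x + 4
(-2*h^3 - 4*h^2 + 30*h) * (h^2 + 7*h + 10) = -2*h^5 - 18*h^4 - 18*h^3 + 170*h^2 + 300*h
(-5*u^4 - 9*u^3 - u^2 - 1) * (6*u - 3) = -30*u^5 - 39*u^4 + 21*u^3 + 3*u^2 - 6*u + 3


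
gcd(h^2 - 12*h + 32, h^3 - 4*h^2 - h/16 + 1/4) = h - 4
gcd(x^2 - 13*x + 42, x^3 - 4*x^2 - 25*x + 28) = x - 7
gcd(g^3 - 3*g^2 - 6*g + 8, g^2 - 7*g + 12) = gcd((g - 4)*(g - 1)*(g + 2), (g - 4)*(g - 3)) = g - 4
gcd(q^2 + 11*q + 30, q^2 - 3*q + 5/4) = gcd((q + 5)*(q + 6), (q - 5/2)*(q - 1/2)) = 1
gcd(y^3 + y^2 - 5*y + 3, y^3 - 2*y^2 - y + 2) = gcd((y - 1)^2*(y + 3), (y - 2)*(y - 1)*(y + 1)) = y - 1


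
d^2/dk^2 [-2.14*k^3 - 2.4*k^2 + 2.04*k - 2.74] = -12.84*k - 4.8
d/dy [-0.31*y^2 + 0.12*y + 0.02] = 0.12 - 0.62*y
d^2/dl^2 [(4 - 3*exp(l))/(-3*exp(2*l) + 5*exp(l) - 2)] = (27*exp(4*l) - 99*exp(3*l) + 72*exp(2*l) + 26*exp(l) - 28)*exp(l)/(27*exp(6*l) - 135*exp(5*l) + 279*exp(4*l) - 305*exp(3*l) + 186*exp(2*l) - 60*exp(l) + 8)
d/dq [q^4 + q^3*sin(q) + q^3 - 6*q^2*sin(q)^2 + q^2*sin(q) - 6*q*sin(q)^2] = q^3*cos(q) + 4*q^3 + 3*q^2*sin(q) - 6*q^2*sin(2*q) + q^2*cos(q) + 3*q^2 + 2*q*sin(q) + 6*sqrt(2)*q*cos(2*q + pi/4) - 6*q + 3*cos(2*q) - 3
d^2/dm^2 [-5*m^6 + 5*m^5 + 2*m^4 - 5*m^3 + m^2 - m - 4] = -150*m^4 + 100*m^3 + 24*m^2 - 30*m + 2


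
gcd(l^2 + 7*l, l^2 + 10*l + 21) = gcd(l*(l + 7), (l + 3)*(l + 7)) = l + 7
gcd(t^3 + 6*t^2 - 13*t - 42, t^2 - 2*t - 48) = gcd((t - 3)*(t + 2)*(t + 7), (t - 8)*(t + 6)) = 1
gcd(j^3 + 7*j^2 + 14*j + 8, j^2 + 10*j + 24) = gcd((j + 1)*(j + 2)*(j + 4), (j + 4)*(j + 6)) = j + 4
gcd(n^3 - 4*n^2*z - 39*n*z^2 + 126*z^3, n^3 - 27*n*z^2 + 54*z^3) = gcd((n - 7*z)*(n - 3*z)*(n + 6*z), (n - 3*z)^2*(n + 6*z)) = -n^2 - 3*n*z + 18*z^2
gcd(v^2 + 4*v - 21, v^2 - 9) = v - 3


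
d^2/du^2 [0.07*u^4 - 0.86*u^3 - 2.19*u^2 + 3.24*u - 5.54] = 0.84*u^2 - 5.16*u - 4.38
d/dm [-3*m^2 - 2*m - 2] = -6*m - 2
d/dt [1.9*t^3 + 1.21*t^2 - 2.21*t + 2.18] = 5.7*t^2 + 2.42*t - 2.21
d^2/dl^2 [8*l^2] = 16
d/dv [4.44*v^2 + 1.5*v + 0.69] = 8.88*v + 1.5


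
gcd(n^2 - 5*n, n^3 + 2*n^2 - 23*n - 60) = n - 5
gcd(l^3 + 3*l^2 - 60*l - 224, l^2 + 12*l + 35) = l + 7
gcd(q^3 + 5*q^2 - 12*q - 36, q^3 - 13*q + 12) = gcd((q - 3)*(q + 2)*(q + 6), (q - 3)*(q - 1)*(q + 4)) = q - 3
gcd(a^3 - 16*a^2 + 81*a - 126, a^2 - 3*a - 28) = a - 7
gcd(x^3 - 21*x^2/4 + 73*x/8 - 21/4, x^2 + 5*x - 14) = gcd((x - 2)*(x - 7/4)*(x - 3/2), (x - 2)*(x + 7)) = x - 2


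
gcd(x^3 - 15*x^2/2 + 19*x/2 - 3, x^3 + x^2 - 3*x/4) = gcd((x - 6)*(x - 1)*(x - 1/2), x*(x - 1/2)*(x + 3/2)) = x - 1/2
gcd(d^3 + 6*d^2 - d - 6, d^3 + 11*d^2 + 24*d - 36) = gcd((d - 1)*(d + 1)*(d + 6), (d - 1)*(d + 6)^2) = d^2 + 5*d - 6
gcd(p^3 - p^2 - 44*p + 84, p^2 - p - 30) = p - 6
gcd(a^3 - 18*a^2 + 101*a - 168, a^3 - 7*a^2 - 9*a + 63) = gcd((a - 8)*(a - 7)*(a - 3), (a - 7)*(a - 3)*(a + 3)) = a^2 - 10*a + 21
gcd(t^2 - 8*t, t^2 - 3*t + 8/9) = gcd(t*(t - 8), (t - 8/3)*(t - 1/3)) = 1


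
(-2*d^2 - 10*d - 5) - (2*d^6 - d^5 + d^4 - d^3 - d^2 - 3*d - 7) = -2*d^6 + d^5 - d^4 + d^3 - d^2 - 7*d + 2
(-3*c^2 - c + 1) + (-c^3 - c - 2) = -c^3 - 3*c^2 - 2*c - 1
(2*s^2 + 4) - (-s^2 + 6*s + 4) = 3*s^2 - 6*s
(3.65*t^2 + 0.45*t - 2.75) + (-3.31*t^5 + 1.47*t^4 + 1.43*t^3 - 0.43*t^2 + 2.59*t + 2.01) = -3.31*t^5 + 1.47*t^4 + 1.43*t^3 + 3.22*t^2 + 3.04*t - 0.74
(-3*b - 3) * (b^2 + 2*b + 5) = -3*b^3 - 9*b^2 - 21*b - 15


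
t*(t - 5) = t^2 - 5*t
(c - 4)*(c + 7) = c^2 + 3*c - 28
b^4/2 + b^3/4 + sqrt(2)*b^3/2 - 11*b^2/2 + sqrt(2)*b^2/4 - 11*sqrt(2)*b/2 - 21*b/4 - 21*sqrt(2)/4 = (b/2 + sqrt(2)/2)*(b - 7/2)*(b + 1)*(b + 3)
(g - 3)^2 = g^2 - 6*g + 9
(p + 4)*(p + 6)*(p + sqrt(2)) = p^3 + sqrt(2)*p^2 + 10*p^2 + 10*sqrt(2)*p + 24*p + 24*sqrt(2)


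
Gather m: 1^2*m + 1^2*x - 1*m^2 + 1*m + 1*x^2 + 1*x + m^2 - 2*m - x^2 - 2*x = 0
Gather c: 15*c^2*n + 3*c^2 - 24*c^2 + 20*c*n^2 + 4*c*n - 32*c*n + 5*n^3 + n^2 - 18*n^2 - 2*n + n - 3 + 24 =c^2*(15*n - 21) + c*(20*n^2 - 28*n) + 5*n^3 - 17*n^2 - n + 21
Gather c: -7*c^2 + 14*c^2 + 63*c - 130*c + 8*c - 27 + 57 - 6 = 7*c^2 - 59*c + 24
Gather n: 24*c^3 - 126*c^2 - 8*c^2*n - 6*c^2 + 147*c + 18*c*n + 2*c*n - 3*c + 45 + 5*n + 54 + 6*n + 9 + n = 24*c^3 - 132*c^2 + 144*c + n*(-8*c^2 + 20*c + 12) + 108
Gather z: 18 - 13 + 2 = 7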